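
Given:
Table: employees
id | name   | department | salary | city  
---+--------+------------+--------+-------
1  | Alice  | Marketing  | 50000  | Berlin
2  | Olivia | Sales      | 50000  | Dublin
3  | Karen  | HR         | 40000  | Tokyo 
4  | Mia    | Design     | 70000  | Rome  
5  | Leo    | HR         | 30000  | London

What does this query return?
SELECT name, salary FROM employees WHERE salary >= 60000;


Filtering: salary >= 60000
Matching: 1 rows

1 rows:
Mia, 70000


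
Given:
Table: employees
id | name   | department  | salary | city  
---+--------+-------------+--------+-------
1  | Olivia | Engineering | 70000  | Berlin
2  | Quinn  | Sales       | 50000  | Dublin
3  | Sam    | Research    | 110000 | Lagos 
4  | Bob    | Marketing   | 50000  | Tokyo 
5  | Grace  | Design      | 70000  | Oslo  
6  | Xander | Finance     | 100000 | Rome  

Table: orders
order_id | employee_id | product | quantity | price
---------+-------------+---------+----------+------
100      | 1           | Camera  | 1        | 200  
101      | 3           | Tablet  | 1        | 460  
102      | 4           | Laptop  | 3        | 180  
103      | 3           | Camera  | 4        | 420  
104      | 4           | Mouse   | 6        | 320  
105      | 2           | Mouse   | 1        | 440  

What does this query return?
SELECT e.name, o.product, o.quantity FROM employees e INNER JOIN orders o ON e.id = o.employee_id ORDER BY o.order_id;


Joining employees.id = orders.employee_id:
  employee Olivia (id=1) -> order Camera
  employee Sam (id=3) -> order Tablet
  employee Bob (id=4) -> order Laptop
  employee Sam (id=3) -> order Camera
  employee Bob (id=4) -> order Mouse
  employee Quinn (id=2) -> order Mouse


6 rows:
Olivia, Camera, 1
Sam, Tablet, 1
Bob, Laptop, 3
Sam, Camera, 4
Bob, Mouse, 6
Quinn, Mouse, 1


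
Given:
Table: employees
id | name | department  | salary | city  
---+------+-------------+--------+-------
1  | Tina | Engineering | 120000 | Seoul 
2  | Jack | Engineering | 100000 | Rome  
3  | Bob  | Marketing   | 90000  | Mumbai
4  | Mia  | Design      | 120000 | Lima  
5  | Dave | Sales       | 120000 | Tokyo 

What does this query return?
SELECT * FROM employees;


SELECT * returns all 5 rows with all columns

5 rows:
1, Tina, Engineering, 120000, Seoul
2, Jack, Engineering, 100000, Rome
3, Bob, Marketing, 90000, Mumbai
4, Mia, Design, 120000, Lima
5, Dave, Sales, 120000, Tokyo


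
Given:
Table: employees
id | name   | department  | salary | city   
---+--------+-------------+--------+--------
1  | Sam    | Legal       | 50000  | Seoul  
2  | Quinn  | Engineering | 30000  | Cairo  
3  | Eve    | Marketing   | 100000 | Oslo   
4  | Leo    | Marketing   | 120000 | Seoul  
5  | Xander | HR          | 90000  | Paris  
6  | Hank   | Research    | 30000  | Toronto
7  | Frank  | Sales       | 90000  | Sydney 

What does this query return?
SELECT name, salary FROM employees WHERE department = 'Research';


Filtering: department = 'Research'
Matching rows: 1

1 rows:
Hank, 30000


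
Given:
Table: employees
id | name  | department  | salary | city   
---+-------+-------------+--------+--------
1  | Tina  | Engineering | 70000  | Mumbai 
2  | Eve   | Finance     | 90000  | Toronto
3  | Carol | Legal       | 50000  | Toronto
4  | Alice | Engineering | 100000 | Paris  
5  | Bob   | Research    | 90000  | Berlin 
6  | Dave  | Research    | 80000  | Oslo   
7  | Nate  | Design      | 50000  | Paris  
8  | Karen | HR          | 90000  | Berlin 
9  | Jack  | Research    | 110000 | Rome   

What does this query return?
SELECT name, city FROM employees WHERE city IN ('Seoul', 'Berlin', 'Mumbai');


Filtering: city IN ('Seoul', 'Berlin', 'Mumbai')
Matching: 3 rows

3 rows:
Tina, Mumbai
Bob, Berlin
Karen, Berlin


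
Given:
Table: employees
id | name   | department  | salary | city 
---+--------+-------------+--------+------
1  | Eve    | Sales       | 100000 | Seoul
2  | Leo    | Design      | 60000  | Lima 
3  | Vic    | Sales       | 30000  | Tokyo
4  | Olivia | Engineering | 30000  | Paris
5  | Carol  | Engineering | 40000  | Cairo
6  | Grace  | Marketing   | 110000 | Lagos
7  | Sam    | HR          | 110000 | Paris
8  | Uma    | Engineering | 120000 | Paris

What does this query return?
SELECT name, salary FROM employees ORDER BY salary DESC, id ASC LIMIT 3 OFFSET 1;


Sort by salary DESC (id ASC tiebreak), then skip 1 and take 3
Rows 2 through 4

3 rows:
Grace, 110000
Sam, 110000
Eve, 100000


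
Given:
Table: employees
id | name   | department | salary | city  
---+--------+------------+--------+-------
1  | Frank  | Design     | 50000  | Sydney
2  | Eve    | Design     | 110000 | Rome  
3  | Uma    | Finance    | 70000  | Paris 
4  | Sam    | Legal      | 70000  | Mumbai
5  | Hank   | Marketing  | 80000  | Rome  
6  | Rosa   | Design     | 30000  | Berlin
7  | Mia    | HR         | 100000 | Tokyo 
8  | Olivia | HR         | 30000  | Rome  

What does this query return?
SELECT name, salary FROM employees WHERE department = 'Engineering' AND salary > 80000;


Filtering: department = 'Engineering' AND salary > 80000
Matching: 0 rows

Empty result set (0 rows)


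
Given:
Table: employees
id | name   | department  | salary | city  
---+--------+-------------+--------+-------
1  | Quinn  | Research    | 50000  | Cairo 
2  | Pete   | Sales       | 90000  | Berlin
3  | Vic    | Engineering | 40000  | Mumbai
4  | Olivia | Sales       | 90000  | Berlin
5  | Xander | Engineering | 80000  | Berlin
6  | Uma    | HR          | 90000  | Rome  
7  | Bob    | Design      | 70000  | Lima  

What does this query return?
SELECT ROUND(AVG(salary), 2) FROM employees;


SUM(salary) = 510000
COUNT = 7
ROUND(AVG, 2) = ROUND(510000 / 7, 2) = 72857.14

72857.14


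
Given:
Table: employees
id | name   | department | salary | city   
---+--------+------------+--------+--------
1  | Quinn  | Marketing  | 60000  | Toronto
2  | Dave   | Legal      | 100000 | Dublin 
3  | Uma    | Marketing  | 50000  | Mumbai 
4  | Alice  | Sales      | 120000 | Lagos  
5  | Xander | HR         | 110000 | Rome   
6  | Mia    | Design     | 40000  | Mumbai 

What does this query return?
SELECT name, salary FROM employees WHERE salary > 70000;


Filtering: salary > 70000
Matching: 3 rows

3 rows:
Dave, 100000
Alice, 120000
Xander, 110000


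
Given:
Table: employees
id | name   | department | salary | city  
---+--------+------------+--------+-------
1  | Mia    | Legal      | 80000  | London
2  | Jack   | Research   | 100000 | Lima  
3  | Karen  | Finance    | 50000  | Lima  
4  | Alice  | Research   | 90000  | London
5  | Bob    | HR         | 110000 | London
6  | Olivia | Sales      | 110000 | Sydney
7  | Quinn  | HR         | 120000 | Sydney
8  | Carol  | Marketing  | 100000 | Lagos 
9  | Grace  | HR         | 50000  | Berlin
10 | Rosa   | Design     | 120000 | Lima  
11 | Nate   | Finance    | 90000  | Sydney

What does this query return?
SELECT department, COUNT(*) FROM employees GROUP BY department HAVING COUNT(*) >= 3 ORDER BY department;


Groups with count >= 3:
  HR: 3 -> PASS
  Design: 1 -> filtered out
  Finance: 2 -> filtered out
  Legal: 1 -> filtered out
  Marketing: 1 -> filtered out
  Research: 2 -> filtered out
  Sales: 1 -> filtered out


1 groups:
HR, 3


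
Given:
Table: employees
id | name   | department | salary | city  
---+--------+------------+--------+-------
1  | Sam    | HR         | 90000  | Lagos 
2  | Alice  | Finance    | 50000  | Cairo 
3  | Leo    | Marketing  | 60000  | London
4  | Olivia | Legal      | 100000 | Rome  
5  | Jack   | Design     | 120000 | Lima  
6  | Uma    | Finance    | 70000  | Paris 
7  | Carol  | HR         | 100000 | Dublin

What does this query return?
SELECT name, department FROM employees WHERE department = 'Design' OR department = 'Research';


Filtering: department = 'Design' OR 'Research'
Matching: 1 rows

1 rows:
Jack, Design


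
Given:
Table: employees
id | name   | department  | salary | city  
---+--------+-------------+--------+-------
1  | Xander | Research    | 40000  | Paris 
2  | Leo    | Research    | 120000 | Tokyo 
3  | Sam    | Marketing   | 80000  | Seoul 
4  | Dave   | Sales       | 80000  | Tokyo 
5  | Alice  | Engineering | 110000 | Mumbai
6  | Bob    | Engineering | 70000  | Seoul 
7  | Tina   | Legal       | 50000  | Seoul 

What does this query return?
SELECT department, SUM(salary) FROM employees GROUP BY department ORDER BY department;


Summing salary within each department:
  Engineering: 110000 + 70000 = 180000
  Legal: 50000 = 50000
  Marketing: 80000 = 80000
  Research: 40000 + 120000 = 160000
  Sales: 80000 = 80000


5 groups:
Engineering, 180000
Legal, 50000
Marketing, 80000
Research, 160000
Sales, 80000


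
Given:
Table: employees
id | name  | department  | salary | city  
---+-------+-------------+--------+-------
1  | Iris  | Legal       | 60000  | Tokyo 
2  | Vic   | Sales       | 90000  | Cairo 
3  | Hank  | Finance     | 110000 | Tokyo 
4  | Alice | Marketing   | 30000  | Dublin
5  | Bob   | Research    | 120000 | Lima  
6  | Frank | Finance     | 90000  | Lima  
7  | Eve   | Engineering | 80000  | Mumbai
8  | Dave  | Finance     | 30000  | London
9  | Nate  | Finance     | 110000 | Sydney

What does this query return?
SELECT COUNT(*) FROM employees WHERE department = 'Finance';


Counting rows where department = 'Finance'
  Hank -> MATCH
  Frank -> MATCH
  Dave -> MATCH
  Nate -> MATCH


4


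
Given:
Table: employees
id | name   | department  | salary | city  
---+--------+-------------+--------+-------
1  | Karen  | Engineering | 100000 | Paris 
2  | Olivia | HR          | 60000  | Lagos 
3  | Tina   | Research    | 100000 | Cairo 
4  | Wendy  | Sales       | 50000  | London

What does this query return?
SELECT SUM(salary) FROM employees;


SUM(salary) = 100000 + 60000 + 100000 + 50000 = 310000

310000


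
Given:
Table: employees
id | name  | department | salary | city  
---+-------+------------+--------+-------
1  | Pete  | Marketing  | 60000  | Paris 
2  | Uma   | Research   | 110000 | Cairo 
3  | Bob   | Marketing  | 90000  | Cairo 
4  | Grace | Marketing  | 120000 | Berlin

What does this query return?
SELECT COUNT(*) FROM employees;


COUNT(*) counts all rows

4


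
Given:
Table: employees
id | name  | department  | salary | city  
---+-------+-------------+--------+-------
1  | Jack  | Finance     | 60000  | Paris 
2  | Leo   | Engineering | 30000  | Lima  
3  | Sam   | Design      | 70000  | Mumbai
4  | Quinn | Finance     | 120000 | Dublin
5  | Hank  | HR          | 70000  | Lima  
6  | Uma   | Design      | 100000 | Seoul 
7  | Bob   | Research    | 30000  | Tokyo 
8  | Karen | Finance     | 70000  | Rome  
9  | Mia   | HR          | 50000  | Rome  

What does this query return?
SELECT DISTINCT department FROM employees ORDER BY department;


All 'department' values (row order): Finance, Engineering, Design, Finance, HR, Design, Research, Finance, HR
Removing duplicates leaves 5 unique value(s).

5 values:
Design
Engineering
Finance
HR
Research


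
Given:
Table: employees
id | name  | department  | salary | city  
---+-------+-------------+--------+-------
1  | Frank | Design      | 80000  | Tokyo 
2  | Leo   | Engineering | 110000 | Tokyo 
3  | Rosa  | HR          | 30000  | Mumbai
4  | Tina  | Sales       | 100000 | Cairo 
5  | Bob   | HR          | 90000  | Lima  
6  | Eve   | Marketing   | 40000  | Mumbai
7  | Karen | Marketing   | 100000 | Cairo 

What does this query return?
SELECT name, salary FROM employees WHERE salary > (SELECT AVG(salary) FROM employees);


Subquery: AVG(salary) = 78571.43
Filtering: salary > 78571.43
  Frank (80000) -> MATCH
  Leo (110000) -> MATCH
  Tina (100000) -> MATCH
  Bob (90000) -> MATCH
  Karen (100000) -> MATCH


5 rows:
Frank, 80000
Leo, 110000
Tina, 100000
Bob, 90000
Karen, 100000


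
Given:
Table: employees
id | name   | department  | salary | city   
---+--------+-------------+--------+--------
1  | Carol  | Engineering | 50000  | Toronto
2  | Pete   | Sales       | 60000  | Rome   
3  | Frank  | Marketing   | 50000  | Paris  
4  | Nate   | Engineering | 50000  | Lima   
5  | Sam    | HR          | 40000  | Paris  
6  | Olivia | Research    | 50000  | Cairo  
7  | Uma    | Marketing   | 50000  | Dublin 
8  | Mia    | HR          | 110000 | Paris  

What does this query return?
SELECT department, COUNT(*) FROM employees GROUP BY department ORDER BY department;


Assigning each row to its department group:
  Carol -> Engineering
  Pete -> Sales
  Frank -> Marketing
  Nate -> Engineering
  Sam -> HR
  Olivia -> Research
  Uma -> Marketing
  Mia -> HR


5 groups:
Engineering, 2
HR, 2
Marketing, 2
Research, 1
Sales, 1


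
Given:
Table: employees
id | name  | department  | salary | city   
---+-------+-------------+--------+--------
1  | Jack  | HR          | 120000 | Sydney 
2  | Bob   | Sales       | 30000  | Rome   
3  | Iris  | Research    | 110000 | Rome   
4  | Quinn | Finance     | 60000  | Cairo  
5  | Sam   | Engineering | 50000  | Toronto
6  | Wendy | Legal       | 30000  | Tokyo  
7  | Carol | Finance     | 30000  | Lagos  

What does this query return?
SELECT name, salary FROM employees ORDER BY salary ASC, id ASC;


Sorting by salary ASC, then id ASC for ties

7 rows:
Bob, 30000
Wendy, 30000
Carol, 30000
Sam, 50000
Quinn, 60000
Iris, 110000
Jack, 120000


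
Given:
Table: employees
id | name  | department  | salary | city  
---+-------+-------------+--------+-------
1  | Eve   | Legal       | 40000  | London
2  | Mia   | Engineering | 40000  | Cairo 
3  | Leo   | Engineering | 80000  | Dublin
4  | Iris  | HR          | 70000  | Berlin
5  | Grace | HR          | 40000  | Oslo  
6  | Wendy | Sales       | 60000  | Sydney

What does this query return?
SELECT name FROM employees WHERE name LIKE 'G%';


LIKE 'G%' matches names starting with 'G'
Matching: 1

1 rows:
Grace


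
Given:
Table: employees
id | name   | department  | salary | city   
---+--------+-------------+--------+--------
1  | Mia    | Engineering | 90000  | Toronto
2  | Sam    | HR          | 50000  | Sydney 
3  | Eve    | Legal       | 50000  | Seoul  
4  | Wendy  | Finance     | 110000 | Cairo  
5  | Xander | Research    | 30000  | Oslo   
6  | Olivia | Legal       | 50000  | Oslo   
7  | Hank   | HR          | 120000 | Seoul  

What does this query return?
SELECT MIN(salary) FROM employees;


Salaries: 90000, 50000, 50000, 110000, 30000, 50000, 120000
MIN = 30000

30000


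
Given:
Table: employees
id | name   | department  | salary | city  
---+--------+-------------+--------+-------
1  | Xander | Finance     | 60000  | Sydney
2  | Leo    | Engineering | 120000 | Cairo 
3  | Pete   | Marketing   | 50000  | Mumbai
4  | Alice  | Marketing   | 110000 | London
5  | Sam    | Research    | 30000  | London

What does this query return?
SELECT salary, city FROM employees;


Projecting columns: salary, city

5 rows:
60000, Sydney
120000, Cairo
50000, Mumbai
110000, London
30000, London


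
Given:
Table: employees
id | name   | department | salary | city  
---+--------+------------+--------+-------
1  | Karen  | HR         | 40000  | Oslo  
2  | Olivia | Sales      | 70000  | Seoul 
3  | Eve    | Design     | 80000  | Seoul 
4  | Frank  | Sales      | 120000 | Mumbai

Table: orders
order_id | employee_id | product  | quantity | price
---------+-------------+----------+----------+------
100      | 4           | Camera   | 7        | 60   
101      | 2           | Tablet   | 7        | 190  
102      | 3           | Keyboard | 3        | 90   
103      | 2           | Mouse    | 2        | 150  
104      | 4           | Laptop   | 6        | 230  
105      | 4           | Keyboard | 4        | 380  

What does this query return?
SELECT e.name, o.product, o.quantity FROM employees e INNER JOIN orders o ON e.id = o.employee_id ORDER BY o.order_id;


Joining employees.id = orders.employee_id:
  employee Frank (id=4) -> order Camera
  employee Olivia (id=2) -> order Tablet
  employee Eve (id=3) -> order Keyboard
  employee Olivia (id=2) -> order Mouse
  employee Frank (id=4) -> order Laptop
  employee Frank (id=4) -> order Keyboard


6 rows:
Frank, Camera, 7
Olivia, Tablet, 7
Eve, Keyboard, 3
Olivia, Mouse, 2
Frank, Laptop, 6
Frank, Keyboard, 4


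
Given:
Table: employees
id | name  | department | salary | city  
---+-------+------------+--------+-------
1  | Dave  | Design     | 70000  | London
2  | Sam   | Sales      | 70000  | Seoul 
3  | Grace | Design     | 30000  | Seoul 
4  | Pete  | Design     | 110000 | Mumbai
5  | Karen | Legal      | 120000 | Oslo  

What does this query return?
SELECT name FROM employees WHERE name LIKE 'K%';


LIKE 'K%' matches names starting with 'K'
Matching: 1

1 rows:
Karen


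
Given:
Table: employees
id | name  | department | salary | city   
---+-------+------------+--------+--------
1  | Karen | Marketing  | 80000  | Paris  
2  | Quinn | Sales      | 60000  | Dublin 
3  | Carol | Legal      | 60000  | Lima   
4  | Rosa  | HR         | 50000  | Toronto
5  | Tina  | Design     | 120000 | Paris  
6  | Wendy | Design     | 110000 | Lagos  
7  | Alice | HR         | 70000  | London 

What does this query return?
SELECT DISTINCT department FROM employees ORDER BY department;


All 'department' values (row order): Marketing, Sales, Legal, HR, Design, Design, HR
Removing duplicates leaves 5 unique value(s).

5 values:
Design
HR
Legal
Marketing
Sales


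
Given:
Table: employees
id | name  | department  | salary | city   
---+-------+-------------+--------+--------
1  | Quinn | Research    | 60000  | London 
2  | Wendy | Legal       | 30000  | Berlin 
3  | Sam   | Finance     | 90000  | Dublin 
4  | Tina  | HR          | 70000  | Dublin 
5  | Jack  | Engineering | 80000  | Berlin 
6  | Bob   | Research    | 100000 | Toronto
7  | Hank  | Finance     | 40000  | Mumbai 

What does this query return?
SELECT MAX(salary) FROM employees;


Salaries: 60000, 30000, 90000, 70000, 80000, 100000, 40000
MAX = 100000

100000


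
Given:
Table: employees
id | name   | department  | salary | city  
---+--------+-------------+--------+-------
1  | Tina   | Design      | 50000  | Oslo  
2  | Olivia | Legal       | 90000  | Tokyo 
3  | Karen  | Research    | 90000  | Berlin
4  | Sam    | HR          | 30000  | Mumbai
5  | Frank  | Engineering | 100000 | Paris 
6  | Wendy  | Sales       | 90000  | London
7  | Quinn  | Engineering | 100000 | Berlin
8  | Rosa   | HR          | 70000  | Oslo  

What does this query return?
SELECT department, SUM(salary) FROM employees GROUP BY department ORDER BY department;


Summing salary within each department:
  Design: 50000 = 50000
  Engineering: 100000 + 100000 = 200000
  HR: 30000 + 70000 = 100000
  Legal: 90000 = 90000
  Research: 90000 = 90000
  Sales: 90000 = 90000


6 groups:
Design, 50000
Engineering, 200000
HR, 100000
Legal, 90000
Research, 90000
Sales, 90000


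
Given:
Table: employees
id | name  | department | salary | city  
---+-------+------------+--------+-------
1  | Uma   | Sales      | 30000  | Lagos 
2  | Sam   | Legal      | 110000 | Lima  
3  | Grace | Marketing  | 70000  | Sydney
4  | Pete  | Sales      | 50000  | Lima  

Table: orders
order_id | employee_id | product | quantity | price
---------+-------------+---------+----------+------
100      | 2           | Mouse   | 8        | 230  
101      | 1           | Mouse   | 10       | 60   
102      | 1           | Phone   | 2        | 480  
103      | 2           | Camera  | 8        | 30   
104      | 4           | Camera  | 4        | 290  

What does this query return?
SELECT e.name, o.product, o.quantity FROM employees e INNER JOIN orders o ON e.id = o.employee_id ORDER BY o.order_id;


Joining employees.id = orders.employee_id:
  employee Sam (id=2) -> order Mouse
  employee Uma (id=1) -> order Mouse
  employee Uma (id=1) -> order Phone
  employee Sam (id=2) -> order Camera
  employee Pete (id=4) -> order Camera


5 rows:
Sam, Mouse, 8
Uma, Mouse, 10
Uma, Phone, 2
Sam, Camera, 8
Pete, Camera, 4


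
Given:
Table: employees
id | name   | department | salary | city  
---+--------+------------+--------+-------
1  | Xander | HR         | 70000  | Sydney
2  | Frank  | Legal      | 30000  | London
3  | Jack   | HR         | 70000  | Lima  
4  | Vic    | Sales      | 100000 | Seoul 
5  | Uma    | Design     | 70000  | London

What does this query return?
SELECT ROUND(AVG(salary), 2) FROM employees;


SUM(salary) = 340000
COUNT = 5
ROUND(AVG, 2) = ROUND(340000 / 5, 2) = 68000.0

68000.0


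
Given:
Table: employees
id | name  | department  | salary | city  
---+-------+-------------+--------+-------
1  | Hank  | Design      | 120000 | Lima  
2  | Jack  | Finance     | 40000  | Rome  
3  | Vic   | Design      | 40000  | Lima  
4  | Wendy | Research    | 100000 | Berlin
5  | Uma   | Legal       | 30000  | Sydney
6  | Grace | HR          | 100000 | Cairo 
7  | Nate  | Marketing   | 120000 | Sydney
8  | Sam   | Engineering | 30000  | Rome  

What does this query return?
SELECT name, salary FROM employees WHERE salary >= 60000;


Filtering: salary >= 60000
Matching: 4 rows

4 rows:
Hank, 120000
Wendy, 100000
Grace, 100000
Nate, 120000


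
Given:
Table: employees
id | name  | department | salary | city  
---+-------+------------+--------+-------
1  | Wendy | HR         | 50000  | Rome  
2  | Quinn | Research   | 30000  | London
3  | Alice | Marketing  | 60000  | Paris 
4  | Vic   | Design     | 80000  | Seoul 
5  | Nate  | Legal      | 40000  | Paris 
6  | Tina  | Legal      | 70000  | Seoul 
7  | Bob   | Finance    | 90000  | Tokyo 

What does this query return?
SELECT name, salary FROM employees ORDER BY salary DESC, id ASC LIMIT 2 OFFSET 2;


Sort by salary DESC (id ASC tiebreak), then skip 2 and take 2
Rows 3 through 4

2 rows:
Tina, 70000
Alice, 60000


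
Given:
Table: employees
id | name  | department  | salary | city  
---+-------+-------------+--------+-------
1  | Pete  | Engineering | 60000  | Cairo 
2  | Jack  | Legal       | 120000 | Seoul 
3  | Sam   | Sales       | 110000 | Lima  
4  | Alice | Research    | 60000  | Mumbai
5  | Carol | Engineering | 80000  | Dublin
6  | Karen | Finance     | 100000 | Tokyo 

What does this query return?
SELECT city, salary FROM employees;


Projecting columns: city, salary

6 rows:
Cairo, 60000
Seoul, 120000
Lima, 110000
Mumbai, 60000
Dublin, 80000
Tokyo, 100000


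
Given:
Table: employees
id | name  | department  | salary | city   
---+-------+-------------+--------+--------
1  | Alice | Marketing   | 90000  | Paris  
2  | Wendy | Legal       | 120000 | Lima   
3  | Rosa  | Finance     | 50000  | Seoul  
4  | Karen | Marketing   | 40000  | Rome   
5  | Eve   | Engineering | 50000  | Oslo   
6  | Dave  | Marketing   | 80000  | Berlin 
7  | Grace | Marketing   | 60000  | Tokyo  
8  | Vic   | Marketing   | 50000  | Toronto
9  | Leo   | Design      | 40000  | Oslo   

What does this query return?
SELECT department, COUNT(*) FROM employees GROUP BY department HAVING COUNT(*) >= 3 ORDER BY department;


Groups with count >= 3:
  Marketing: 5 -> PASS
  Design: 1 -> filtered out
  Engineering: 1 -> filtered out
  Finance: 1 -> filtered out
  Legal: 1 -> filtered out


1 groups:
Marketing, 5


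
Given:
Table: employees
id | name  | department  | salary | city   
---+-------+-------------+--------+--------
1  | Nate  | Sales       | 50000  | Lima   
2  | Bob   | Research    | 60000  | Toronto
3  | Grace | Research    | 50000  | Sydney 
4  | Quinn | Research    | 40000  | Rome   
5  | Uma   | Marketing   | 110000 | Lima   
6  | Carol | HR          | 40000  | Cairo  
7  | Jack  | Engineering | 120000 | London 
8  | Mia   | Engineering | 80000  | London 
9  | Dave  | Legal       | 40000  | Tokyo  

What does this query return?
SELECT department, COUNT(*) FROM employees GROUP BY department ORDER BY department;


Assigning each row to its department group:
  Nate -> Sales
  Bob -> Research
  Grace -> Research
  Quinn -> Research
  Uma -> Marketing
  Carol -> HR
  Jack -> Engineering
  Mia -> Engineering
  Dave -> Legal


6 groups:
Engineering, 2
HR, 1
Legal, 1
Marketing, 1
Research, 3
Sales, 1


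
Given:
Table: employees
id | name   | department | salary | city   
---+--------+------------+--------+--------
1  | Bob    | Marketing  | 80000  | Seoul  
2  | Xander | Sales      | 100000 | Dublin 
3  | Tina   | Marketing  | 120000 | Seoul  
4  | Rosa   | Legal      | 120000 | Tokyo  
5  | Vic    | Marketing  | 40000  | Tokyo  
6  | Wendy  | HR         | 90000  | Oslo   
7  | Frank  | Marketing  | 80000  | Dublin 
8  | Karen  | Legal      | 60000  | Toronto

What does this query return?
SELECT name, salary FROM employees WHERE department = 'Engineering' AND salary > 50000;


Filtering: department = 'Engineering' AND salary > 50000
Matching: 0 rows

Empty result set (0 rows)


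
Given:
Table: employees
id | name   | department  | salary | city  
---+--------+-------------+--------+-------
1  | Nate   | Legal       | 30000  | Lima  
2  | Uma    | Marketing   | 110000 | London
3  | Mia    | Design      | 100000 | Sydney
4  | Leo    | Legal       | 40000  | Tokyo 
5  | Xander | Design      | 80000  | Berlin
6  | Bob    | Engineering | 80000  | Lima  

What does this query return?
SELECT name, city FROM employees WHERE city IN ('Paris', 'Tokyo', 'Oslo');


Filtering: city IN ('Paris', 'Tokyo', 'Oslo')
Matching: 1 rows

1 rows:
Leo, Tokyo


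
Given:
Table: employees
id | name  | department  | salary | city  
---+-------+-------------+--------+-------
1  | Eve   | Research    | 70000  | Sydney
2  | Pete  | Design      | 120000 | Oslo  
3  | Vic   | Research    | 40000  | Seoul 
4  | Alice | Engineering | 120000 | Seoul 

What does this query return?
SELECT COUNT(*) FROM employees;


COUNT(*) counts all rows

4


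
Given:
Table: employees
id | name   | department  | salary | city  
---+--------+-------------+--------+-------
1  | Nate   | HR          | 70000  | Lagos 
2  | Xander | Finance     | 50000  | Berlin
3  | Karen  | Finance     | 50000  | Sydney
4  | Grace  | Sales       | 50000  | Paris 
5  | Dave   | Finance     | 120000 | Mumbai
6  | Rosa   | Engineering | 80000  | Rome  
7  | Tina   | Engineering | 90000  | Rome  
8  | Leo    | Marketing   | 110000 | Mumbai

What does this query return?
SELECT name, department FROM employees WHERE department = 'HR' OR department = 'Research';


Filtering: department = 'HR' OR 'Research'
Matching: 1 rows

1 rows:
Nate, HR


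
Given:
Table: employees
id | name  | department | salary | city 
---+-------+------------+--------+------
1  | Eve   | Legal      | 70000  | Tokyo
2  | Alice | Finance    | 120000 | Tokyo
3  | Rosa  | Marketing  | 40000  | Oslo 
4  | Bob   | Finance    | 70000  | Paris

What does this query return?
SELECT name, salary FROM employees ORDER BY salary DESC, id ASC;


Sorting by salary DESC, then id ASC for ties

4 rows:
Alice, 120000
Eve, 70000
Bob, 70000
Rosa, 40000


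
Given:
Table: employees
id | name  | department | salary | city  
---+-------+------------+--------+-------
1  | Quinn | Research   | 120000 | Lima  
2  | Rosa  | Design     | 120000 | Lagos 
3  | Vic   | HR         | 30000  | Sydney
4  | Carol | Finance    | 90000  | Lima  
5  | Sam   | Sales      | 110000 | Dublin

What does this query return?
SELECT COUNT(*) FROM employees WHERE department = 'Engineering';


Counting rows where department = 'Engineering'


0


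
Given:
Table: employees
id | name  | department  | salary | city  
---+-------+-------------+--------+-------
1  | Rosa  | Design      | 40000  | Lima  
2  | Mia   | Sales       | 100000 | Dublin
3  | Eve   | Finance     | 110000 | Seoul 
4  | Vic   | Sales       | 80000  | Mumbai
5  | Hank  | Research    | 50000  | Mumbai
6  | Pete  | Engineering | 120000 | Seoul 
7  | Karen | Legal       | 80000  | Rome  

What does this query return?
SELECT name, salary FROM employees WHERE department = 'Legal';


Filtering: department = 'Legal'
Matching rows: 1

1 rows:
Karen, 80000


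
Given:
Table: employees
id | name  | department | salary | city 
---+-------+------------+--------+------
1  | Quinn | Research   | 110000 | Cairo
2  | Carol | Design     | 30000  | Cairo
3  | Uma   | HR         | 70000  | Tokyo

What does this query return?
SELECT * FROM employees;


SELECT * returns all 3 rows with all columns

3 rows:
1, Quinn, Research, 110000, Cairo
2, Carol, Design, 30000, Cairo
3, Uma, HR, 70000, Tokyo


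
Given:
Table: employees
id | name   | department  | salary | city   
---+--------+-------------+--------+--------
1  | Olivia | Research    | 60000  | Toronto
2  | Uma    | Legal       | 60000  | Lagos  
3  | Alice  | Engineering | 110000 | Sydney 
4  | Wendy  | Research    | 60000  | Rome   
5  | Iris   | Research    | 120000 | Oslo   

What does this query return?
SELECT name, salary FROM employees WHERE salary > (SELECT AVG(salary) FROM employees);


Subquery: AVG(salary) = 82000.0
Filtering: salary > 82000.0
  Alice (110000) -> MATCH
  Iris (120000) -> MATCH


2 rows:
Alice, 110000
Iris, 120000


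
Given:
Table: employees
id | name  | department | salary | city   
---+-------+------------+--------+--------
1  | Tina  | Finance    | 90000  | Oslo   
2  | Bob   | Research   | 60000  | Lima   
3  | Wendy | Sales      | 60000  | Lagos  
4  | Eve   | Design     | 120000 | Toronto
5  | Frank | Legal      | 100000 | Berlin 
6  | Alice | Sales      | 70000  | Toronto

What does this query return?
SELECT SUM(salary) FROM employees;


SUM(salary) = 90000 + 60000 + 60000 + 120000 + 100000 + 70000 = 500000

500000


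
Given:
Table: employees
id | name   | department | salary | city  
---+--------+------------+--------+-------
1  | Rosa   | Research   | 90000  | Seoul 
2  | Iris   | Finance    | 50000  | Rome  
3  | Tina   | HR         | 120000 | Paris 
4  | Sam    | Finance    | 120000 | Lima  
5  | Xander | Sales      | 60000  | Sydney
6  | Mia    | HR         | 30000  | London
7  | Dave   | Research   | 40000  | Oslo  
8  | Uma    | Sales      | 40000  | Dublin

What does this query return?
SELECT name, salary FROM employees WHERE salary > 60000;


Filtering: salary > 60000
Matching: 3 rows

3 rows:
Rosa, 90000
Tina, 120000
Sam, 120000


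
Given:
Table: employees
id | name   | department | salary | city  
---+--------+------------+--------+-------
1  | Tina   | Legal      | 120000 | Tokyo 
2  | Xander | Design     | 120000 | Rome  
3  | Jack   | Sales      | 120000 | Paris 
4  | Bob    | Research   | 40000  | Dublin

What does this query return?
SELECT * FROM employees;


SELECT * returns all 4 rows with all columns

4 rows:
1, Tina, Legal, 120000, Tokyo
2, Xander, Design, 120000, Rome
3, Jack, Sales, 120000, Paris
4, Bob, Research, 40000, Dublin


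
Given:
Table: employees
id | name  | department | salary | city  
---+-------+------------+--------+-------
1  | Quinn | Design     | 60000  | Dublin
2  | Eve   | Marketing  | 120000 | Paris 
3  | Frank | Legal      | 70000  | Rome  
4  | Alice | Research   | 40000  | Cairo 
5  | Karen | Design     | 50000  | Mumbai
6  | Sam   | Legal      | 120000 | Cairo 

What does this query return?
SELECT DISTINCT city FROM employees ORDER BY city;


All 'city' values (row order): Dublin, Paris, Rome, Cairo, Mumbai, Cairo
Removing duplicates leaves 5 unique value(s).

5 values:
Cairo
Dublin
Mumbai
Paris
Rome


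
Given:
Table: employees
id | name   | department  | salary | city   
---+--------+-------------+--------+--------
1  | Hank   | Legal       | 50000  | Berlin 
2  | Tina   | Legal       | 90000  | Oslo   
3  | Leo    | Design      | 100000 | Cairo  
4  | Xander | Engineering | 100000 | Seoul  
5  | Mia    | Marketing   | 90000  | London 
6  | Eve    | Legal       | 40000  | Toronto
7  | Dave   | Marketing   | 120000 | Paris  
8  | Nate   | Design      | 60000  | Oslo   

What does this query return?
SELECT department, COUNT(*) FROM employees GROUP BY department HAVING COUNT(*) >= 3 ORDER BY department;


Groups with count >= 3:
  Legal: 3 -> PASS
  Design: 2 -> filtered out
  Engineering: 1 -> filtered out
  Marketing: 2 -> filtered out


1 groups:
Legal, 3


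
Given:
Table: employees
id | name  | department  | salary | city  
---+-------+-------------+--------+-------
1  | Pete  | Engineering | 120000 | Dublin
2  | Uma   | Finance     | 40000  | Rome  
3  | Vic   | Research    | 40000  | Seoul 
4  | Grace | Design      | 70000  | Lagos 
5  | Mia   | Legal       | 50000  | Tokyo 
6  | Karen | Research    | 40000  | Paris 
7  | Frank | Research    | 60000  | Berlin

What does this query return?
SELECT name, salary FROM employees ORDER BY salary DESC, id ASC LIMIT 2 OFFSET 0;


Sort by salary DESC (id ASC tiebreak), then skip 0 and take 2
Rows 1 through 2

2 rows:
Pete, 120000
Grace, 70000


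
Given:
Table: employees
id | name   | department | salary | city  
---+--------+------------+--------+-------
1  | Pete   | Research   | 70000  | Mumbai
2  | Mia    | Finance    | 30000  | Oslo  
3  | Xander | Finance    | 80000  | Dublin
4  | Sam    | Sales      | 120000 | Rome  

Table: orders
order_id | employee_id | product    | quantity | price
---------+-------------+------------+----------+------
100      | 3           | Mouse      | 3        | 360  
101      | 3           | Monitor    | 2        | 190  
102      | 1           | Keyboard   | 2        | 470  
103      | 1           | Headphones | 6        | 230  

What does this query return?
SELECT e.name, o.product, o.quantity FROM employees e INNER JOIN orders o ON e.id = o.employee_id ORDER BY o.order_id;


Joining employees.id = orders.employee_id:
  employee Xander (id=3) -> order Mouse
  employee Xander (id=3) -> order Monitor
  employee Pete (id=1) -> order Keyboard
  employee Pete (id=1) -> order Headphones


4 rows:
Xander, Mouse, 3
Xander, Monitor, 2
Pete, Keyboard, 2
Pete, Headphones, 6


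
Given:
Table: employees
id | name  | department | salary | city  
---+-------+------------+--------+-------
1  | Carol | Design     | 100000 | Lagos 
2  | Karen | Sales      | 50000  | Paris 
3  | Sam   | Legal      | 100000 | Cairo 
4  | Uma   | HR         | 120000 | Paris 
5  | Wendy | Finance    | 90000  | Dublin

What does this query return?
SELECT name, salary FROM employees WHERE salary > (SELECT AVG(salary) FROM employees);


Subquery: AVG(salary) = 92000.0
Filtering: salary > 92000.0
  Carol (100000) -> MATCH
  Sam (100000) -> MATCH
  Uma (120000) -> MATCH


3 rows:
Carol, 100000
Sam, 100000
Uma, 120000


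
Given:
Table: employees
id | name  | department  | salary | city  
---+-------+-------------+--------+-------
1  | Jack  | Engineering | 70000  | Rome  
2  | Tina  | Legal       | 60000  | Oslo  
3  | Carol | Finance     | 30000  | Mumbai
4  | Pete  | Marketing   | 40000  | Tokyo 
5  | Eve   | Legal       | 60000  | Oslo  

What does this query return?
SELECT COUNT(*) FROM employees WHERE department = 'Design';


Counting rows where department = 'Design'


0


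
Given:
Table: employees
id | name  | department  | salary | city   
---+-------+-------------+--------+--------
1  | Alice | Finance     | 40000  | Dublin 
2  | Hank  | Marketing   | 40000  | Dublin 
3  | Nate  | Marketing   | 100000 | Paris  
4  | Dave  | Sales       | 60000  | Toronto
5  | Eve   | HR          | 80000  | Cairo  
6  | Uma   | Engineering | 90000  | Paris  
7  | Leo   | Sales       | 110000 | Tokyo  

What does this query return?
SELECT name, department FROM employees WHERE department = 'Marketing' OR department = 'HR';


Filtering: department = 'Marketing' OR 'HR'
Matching: 3 rows

3 rows:
Hank, Marketing
Nate, Marketing
Eve, HR


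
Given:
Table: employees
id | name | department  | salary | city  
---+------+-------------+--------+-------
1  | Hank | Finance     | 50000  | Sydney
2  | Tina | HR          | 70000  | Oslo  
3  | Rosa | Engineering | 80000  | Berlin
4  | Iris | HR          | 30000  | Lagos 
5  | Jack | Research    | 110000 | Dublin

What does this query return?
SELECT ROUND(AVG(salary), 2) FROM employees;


SUM(salary) = 340000
COUNT = 5
ROUND(AVG, 2) = ROUND(340000 / 5, 2) = 68000.0

68000.0


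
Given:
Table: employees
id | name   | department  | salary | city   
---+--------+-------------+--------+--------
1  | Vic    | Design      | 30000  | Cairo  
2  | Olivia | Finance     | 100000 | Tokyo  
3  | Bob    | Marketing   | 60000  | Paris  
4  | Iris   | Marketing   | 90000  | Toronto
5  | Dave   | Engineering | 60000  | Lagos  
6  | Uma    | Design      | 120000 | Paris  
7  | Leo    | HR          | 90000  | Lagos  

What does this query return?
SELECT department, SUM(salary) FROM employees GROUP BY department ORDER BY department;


Summing salary within each department:
  Design: 30000 + 120000 = 150000
  Engineering: 60000 = 60000
  Finance: 100000 = 100000
  HR: 90000 = 90000
  Marketing: 60000 + 90000 = 150000


5 groups:
Design, 150000
Engineering, 60000
Finance, 100000
HR, 90000
Marketing, 150000


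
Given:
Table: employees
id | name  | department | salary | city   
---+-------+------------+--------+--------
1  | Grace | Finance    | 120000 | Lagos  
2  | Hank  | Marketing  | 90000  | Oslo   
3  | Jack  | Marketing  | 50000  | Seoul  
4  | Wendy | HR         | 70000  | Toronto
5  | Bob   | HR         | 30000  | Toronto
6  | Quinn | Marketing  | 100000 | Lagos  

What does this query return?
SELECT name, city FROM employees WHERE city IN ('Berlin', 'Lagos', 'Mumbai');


Filtering: city IN ('Berlin', 'Lagos', 'Mumbai')
Matching: 2 rows

2 rows:
Grace, Lagos
Quinn, Lagos


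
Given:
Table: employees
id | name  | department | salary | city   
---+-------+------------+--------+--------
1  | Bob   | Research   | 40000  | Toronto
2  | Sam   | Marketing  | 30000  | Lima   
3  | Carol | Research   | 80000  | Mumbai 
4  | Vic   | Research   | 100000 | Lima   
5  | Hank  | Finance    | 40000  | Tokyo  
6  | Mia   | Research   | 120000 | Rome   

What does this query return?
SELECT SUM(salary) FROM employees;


SUM(salary) = 40000 + 30000 + 80000 + 100000 + 40000 + 120000 = 410000

410000


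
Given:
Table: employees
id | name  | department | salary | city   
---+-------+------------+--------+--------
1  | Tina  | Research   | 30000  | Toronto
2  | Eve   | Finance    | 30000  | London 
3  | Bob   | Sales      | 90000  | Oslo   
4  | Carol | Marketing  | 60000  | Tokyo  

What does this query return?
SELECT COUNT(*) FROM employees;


COUNT(*) counts all rows

4


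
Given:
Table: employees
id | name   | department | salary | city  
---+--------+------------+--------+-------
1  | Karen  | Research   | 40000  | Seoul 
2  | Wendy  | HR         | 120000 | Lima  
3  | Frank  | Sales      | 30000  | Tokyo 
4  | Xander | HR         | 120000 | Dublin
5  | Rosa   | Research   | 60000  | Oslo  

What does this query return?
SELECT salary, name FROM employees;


Projecting columns: salary, name

5 rows:
40000, Karen
120000, Wendy
30000, Frank
120000, Xander
60000, Rosa


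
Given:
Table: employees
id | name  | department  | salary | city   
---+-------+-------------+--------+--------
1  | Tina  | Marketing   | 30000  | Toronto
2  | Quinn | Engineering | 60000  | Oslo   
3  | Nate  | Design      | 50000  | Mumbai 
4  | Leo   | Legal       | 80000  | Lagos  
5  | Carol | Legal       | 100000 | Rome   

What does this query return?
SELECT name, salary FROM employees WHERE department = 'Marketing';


Filtering: department = 'Marketing'
Matching rows: 1

1 rows:
Tina, 30000


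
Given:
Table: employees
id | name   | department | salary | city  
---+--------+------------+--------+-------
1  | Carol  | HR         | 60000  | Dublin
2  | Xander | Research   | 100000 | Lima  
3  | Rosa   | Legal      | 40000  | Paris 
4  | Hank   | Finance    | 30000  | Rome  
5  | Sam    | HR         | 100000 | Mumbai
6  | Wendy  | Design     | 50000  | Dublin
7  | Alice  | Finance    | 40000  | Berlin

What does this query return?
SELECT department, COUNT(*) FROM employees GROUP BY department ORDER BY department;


Assigning each row to its department group:
  Carol -> HR
  Xander -> Research
  Rosa -> Legal
  Hank -> Finance
  Sam -> HR
  Wendy -> Design
  Alice -> Finance


5 groups:
Design, 1
Finance, 2
HR, 2
Legal, 1
Research, 1


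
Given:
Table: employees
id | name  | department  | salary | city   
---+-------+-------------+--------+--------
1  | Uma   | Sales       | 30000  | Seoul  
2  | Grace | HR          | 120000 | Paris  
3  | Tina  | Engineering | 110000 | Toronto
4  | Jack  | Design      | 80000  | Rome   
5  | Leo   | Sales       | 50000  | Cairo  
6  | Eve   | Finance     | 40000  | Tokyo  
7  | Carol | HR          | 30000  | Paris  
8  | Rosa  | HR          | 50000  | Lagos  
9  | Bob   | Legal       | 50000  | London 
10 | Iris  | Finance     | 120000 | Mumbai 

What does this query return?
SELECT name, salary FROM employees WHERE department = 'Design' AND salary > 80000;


Filtering: department = 'Design' AND salary > 80000
Matching: 0 rows

Empty result set (0 rows)
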